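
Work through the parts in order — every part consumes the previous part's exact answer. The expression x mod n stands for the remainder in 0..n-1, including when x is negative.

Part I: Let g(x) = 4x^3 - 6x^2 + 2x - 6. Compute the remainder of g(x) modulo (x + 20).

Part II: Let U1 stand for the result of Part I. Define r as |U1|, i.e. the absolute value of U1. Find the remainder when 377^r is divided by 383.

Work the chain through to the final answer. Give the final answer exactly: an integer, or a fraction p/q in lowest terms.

Part I: remainder = value at the root: 4*(-20)^3 - 6*(-20)^2 + 2*(-20)^1 - 6 = (-32000) + (-2400) + (-40) + (-6) = -34446; answer -34446
Part II: U1 = -34446; r = 34446; squarings mod 383: 377^1=377, 377^2=36, 377^4=147, 377^8=161, 377^16=260, 377^32=192, 377^64=96, 377^128=24, 377^256=193, 377^512=98, 377^1024=29, 377^2048=75, 377^4096=263, 377^8192=229, 377^16384=353, 377^32768=134; 377^34446 = 377^2 * 377^4 * 377^8 * 377^128 * 377^512 * 377^1024 * 377^32768 = 9 (mod 383); answer 9

9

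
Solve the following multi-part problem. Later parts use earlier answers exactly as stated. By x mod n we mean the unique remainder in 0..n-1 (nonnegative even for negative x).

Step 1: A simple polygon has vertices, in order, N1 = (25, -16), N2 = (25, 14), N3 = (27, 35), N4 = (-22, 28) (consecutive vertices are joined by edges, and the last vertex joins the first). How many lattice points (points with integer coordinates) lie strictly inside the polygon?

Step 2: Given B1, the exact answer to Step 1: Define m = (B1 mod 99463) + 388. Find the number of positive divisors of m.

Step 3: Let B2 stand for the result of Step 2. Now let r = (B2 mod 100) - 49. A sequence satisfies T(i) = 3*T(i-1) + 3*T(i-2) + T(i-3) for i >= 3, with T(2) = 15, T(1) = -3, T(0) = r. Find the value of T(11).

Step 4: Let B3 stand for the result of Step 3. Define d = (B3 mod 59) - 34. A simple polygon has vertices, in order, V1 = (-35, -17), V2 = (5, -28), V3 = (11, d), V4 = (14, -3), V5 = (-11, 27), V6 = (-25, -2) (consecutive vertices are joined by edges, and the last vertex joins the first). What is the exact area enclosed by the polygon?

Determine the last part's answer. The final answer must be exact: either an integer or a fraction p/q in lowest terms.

2953/2

Step 1: cross terms: (25*14 - 25*-16)=750, (25*35 - 27*14)=497, (27*28 - -22*35)=1526, (-22*-16 - 25*28)=-348; twice the area = |2425| = 2425; area = 2425/2; boundary points = 30 + 1 + 7 + 1 = 39; strictly interior points = area - boundary/2 + 1 = 1194; answer 1194
Step 2: B1 = 1194; m = 1582; 1582 = 2 * 7 * 113; number of divisors = (1+1) * (1+1) * (1+1) = 8; answer 8
Step 3: B2 = 8; r = -41; T(3) = 3*(15) + 3*(-3) + 1*(-41) = -5; iterating: T(3)=-5, T(4)=27, T(5)=81, T(6)=319, T(7)=1227, T(8)=4719, T(9)=18157, T(10)=69855, T(11)=268755; answer 268755
Step 4: B3 = 268755; d = -24; cross terms: (-35*-28 - 5*-17)=1065, (5*-24 - 11*-28)=188, (11*-3 - 14*-24)=303, (14*27 - -11*-3)=345, (-11*-2 - -25*27)=697, (-25*-17 - -35*-2)=355; twice the area = |2953| = 2953; area = 2953/2; answer 2953/2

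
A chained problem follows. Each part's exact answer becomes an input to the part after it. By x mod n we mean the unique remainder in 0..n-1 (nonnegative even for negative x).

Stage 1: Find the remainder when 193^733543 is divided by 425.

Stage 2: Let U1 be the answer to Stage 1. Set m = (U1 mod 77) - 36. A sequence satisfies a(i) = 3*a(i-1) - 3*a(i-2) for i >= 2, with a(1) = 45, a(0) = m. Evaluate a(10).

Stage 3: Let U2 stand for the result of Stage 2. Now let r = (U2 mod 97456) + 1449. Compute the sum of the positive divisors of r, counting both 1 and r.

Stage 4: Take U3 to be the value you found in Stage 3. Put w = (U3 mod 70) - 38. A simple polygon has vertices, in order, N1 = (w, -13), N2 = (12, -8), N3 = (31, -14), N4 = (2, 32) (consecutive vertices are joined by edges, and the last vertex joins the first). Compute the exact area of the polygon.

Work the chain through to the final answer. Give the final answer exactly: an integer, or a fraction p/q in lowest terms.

Stage 1: squarings mod 425: 193^1=193, 193^2=274, 193^4=276, 193^8=101, 193^16=1, 193^32=1, 193^64=1, 193^128=1, 193^256=1, 193^512=1, 193^1024=1, 193^2048=1, 193^4096=1, 193^8192=1, 193^16384=1, 193^32768=1, 193^65536=1, 193^131072=1, 193^262144=1, 193^524288=1; 193^733543 = 193^1 * 193^2 * 193^4 * 193^32 * 193^64 * 193^256 * 193^4096 * 193^8192 * 193^65536 * 193^131072 * 193^524288 = 82 (mod 425); answer 82
Stage 2: U1 = 82; m = -31; a(2) = 3*(45) - 3*(-31) = 228; iterating: a(2)=228, a(3)=549, a(4)=963, a(5)=1242, a(6)=837, a(7)=-1215, a(8)=-6156, a(9)=-14823, a(10)=-26001; answer -26001
Stage 3: U2 = -26001; r = 72904; 72904 = 2^3 * 13 * 701; sigma = (1 + 2 + 4 + 8) * (1 + 13) * (1 + 701) = 15 * 14 * 702 = 147420; answer 147420
Stage 4: U3 = 147420; w = -38; cross terms: (-38*-8 - 12*-13)=460, (12*-14 - 31*-8)=80, (31*32 - 2*-14)=1020, (2*-13 - -38*32)=1190; twice the area = |2750| = 2750; area = 1375; answer 1375

1375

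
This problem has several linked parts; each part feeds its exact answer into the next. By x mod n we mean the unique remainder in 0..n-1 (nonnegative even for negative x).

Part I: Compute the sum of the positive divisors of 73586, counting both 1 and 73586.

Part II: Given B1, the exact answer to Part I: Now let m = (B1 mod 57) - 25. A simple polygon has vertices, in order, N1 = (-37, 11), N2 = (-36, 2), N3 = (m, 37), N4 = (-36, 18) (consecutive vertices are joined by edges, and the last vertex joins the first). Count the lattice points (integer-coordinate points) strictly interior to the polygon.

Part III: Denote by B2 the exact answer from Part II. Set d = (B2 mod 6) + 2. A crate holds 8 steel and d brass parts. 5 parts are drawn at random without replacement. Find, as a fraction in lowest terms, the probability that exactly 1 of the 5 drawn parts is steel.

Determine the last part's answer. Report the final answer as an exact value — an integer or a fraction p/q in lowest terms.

Part I: 73586 = 2 * 36793; sigma = (1 + 2) * (1 + 36793) = 3 * 36794 = 110382; answer 110382
Part II: B1 = 110382; m = 5; cross terms: (-37*2 - -36*11)=322, (-36*37 - 5*2)=-1342, (5*18 - -36*37)=1422, (-36*11 - -37*18)=270; twice the area = |672| = 672; area = 336; boundary points = 1 + 1 + 1 + 1 = 4; strictly interior points = area - boundary/2 + 1 = 335; answer 335
Part III: B2 = 335; d = 7; total draws C(15,5) = 3003; favorable C(8,1)*C(7,4) = 280; P = 40/429; answer 40/429

40/429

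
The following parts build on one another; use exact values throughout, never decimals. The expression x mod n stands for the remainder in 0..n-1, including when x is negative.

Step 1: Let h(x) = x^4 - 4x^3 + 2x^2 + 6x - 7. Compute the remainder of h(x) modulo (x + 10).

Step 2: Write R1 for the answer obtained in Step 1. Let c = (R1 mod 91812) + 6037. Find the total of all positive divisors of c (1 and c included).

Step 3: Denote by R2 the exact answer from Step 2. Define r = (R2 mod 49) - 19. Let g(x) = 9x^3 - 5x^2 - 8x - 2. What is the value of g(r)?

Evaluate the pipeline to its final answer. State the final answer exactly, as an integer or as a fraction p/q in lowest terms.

-626

Step 1: remainder = value at the root: 1*(-10)^4 - 4*(-10)^3 + 2*(-10)^2 + 6*(-10)^1 - 7 = (10000) + (4000) + (200) + (-60) + (-7) = 14133; answer 14133
Step 2: R1 = 14133; c = 20170; 20170 = 2 * 5 * 2017; sigma = (1 + 2) * (1 + 5) * (1 + 2017) = 3 * 6 * 2018 = 36324; answer 36324
Step 3: R2 = 36324; r = -4; 9*(-4)^3 - 5*(-4)^2 - 8*(-4)^1 - 2 = (-576) + (-80) + (32) + (-2) = -626; answer -626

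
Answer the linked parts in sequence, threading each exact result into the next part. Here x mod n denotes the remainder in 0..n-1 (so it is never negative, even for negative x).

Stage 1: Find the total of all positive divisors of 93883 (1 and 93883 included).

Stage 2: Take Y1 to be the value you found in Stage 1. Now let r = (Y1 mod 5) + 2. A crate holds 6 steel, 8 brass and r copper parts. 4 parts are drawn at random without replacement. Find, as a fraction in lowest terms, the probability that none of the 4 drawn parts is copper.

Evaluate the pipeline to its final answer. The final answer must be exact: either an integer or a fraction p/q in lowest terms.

1001/3876

Stage 1: 93883 = 223 * 421; sigma = (1 + 223) * (1 + 421) = 224 * 422 = 94528; answer 94528
Stage 2: Y1 = 94528; r = 5; total draws C(19,4) = 3876; favorable C(14,4) = 1001; P = 1001/3876; answer 1001/3876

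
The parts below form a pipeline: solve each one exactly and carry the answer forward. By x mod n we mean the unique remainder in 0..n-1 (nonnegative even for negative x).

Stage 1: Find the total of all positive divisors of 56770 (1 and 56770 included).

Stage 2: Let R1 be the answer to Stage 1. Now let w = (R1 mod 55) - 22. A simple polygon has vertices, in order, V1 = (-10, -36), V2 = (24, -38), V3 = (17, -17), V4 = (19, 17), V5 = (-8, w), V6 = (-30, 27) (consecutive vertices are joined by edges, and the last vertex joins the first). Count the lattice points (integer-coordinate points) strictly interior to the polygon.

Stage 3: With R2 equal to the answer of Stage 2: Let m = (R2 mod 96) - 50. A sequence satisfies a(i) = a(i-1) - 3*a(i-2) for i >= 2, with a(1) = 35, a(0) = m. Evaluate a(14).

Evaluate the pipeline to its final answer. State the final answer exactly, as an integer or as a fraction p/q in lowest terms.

-64720

Stage 1: 56770 = 2 * 5 * 7 * 811; sigma = (1 + 2) * (1 + 5) * (1 + 7) * (1 + 811) = 3 * 6 * 8 * 812 = 116928; answer 116928
Stage 2: R1 = 116928; w = 31; cross terms: (-10*-38 - 24*-36)=1244, (24*-17 - 17*-38)=238, (17*17 - 19*-17)=612, (19*31 - -8*17)=725, (-8*27 - -30*31)=714, (-30*-36 - -10*27)=1350; twice the area = |4883| = 4883; area = 4883/2; boundary points = 2 + 7 + 2 + 1 + 2 + 1 = 15; strictly interior points = area - boundary/2 + 1 = 2435; answer 2435
Stage 3: R2 = 2435; m = -15; a(2) = 1*(35) - 3*(-15) = 80; iterating: a(2)=80, a(3)=-25, a(4)=-265, a(5)=-190, a(6)=605, a(7)=1175, a(8)=-640, a(9)=-4165, a(10)=-2245, a(11)=10250, a(12)=16985, a(13)=-13765, a(14)=-64720; answer -64720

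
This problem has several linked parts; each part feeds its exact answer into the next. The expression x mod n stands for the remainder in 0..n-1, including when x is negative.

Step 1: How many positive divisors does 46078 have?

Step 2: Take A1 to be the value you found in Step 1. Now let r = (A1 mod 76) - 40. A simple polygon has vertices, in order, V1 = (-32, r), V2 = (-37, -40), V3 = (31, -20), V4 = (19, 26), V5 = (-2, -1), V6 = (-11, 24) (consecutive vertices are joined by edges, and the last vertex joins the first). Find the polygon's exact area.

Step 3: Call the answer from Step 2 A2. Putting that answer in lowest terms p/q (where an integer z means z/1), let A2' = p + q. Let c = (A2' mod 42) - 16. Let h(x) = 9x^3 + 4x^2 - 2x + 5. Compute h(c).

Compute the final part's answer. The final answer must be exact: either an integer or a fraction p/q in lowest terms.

Step 1: 46078 = 2 * 23039; number of divisors = (1+1) * (1+1) = 4; answer 4
Step 2: A1 = 4; r = -36; cross terms: (-32*-40 - -37*-36)=-52, (-37*-20 - 31*-40)=1980, (31*26 - 19*-20)=1186, (19*-1 - -2*26)=33, (-2*24 - -11*-1)=-59, (-11*-36 - -32*24)=1164; twice the area = |4252| = 4252; area = 2126; answer 2126
Step 3: A2 = 2126; threaded value p + q = 2127; c = 11; 9*(11)^3 + 4*(11)^2 - 2*(11)^1 + 5 = (11979) + (484) + (-22) + (5) = 12446; answer 12446

12446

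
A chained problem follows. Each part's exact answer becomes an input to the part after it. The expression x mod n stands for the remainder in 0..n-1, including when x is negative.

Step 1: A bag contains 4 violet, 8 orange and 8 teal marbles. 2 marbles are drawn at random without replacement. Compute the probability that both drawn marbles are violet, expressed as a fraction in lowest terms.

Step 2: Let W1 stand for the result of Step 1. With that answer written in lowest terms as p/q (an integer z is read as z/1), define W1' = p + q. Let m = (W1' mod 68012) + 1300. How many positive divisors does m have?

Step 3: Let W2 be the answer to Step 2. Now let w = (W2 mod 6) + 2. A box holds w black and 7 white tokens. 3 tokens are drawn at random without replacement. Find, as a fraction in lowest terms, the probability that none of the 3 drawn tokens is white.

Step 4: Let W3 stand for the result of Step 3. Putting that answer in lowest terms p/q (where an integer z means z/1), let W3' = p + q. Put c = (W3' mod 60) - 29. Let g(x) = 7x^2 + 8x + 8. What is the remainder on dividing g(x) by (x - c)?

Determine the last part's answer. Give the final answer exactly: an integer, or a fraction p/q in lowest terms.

2968

Step 1: total draws C(20,2) = 190; favorable C(4,2) = 6; P = 3/95; answer 3/95
Step 2: W1 = 3/95; threaded value p + q = 98; m = 1398; 1398 = 2 * 3 * 233; number of divisors = (1+1) * (1+1) * (1+1) = 8; answer 8
Step 3: W2 = 8; w = 4; total draws C(11,3) = 165; favorable C(4,3) = 4; P = 4/165; answer 4/165
Step 4: W3 = 4/165; threaded value p + q = 169; c = 20; remainder = value at the root: 7*(20)^2 + 8*(20)^1 + 8 = (2800) + (160) + (8) = 2968; answer 2968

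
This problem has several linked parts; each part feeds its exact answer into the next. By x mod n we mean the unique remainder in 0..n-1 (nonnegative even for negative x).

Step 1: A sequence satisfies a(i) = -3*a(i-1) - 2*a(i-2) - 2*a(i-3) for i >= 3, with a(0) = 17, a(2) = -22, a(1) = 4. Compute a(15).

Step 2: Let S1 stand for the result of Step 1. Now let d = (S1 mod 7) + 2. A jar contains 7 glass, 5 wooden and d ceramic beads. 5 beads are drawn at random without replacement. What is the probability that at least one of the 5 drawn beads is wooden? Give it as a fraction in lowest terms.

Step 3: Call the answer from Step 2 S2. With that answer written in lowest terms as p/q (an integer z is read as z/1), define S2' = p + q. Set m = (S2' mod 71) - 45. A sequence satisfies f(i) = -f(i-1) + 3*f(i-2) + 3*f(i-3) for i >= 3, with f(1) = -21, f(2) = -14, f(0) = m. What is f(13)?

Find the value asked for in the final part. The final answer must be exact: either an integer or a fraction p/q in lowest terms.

2891

Step 1: a(3) = -3*(-22) - 2*(4) - 2*(17) = 24; iterating: a(3)=24, a(4)=-36, a(5)=104, a(6)=-288, a(7)=728, a(8)=-1816, a(9)=4568, a(10)=-11528, a(11)=29080, a(12)=-73320, a(13)=184856, a(14)=-466088, a(15)=1175192; answer 1175192
Step 2: S1 = 1175192; d = 6; total draws C(18,5) = 8568; complement C(13,5) = 1287; favorable 8568 - 1287 = 7281; P = 809/952; answer 809/952
Step 3: S2 = 809/952; threaded value p + q = 1761; m = 12; f(3) = -1*(-14) + 3*(-21) + 3*(12) = -13; iterating: f(3)=-13, f(4)=-92, f(5)=11, f(6)=-326, f(7)=83, f(8)=-1028, f(9)=299, f(10)=-3134, f(11)=947, f(12)=-9452, f(13)=2891; answer 2891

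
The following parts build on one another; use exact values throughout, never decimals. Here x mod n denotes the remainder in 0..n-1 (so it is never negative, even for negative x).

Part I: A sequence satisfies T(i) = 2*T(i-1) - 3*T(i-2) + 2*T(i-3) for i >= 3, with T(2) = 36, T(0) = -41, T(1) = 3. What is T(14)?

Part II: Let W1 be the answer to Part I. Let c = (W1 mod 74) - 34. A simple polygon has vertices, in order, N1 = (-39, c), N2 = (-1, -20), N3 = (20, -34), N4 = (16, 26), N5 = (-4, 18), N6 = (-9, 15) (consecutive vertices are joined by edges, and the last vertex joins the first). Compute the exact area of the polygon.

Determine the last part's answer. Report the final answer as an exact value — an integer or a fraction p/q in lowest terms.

Part I: T(3) = 2*(36) - 3*(3) + 2*(-41) = -19; iterating: T(3)=-19, T(4)=-140, T(5)=-151, T(6)=80, T(7)=333, T(8)=124, T(9)=-591, T(10)=-888, T(11)=245, T(12)=1972, T(13)=1433, T(14)=-2560; answer -2560
Part II: W1 = -2560; c = -4; cross terms: (-39*-20 - -1*-4)=776, (-1*-34 - 20*-20)=434, (20*26 - 16*-34)=1064, (16*18 - -4*26)=392, (-4*15 - -9*18)=102, (-9*-4 - -39*15)=621; twice the area = |3389| = 3389; area = 3389/2; answer 3389/2

3389/2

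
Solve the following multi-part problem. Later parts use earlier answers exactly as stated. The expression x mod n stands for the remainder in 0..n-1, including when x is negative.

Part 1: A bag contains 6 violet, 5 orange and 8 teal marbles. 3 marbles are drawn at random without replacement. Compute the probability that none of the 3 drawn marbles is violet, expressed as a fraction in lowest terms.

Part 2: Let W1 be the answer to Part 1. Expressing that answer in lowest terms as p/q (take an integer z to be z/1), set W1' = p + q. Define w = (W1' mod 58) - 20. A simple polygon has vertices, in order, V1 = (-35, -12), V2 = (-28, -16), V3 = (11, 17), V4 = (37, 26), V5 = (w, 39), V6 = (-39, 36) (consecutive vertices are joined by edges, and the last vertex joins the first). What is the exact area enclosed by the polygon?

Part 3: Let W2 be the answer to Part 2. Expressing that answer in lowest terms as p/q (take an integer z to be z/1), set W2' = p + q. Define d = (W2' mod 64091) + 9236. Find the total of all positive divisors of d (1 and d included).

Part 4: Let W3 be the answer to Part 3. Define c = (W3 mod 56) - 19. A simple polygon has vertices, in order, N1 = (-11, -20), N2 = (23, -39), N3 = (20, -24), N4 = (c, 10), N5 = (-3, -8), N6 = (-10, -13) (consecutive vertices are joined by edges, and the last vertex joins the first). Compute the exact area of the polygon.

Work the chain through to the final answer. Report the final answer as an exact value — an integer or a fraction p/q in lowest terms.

1347/2

Part 1: total draws C(19,3) = 969; favorable C(13,3) = 286; P = 286/969; answer 286/969
Part 2: W1 = 286/969; threaded value p + q = 1255; w = 17; cross terms: (-35*-16 - -28*-12)=224, (-28*17 - 11*-16)=-300, (11*26 - 37*17)=-343, (37*39 - 17*26)=1001, (17*36 - -39*39)=2133, (-39*-12 - -35*36)=1728; twice the area = |4443| = 4443; area = 4443/2; answer 4443/2
Part 3: W2 = 4443/2; threaded value p + q = 4445; d = 13681; 13681 is prime, so its only divisors are 1 and 13681; sigma = 1 + 13681 = 13682; answer 13682
Part 4: W3 = 13682; c = -1; cross terms: (-11*-39 - 23*-20)=889, (23*-24 - 20*-39)=228, (20*10 - -1*-24)=176, (-1*-8 - -3*10)=38, (-3*-13 - -10*-8)=-41, (-10*-20 - -11*-13)=57; twice the area = |1347| = 1347; area = 1347/2; answer 1347/2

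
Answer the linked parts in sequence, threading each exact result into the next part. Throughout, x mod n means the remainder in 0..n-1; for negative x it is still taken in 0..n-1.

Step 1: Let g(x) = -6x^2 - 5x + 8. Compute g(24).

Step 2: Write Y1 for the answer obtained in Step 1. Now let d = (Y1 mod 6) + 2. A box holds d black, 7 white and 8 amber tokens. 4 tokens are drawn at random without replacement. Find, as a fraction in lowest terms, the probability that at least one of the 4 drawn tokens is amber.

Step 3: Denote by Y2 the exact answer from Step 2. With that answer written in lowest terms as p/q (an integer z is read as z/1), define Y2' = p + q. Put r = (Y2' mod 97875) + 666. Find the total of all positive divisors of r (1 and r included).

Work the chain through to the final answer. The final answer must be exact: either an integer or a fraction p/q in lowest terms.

Step 1: -6*(24)^2 - 5*(24)^1 + 8 = (-3456) + (-120) + (8) = -3568; answer -3568
Step 2: Y1 = -3568; d = 4; total draws C(19,4) = 3876; complement C(11,4) = 330; favorable 3876 - 330 = 3546; P = 591/646; answer 591/646
Step 3: Y2 = 591/646; threaded value p + q = 1237; r = 1903; 1903 = 11 * 173; sigma = (1 + 11) * (1 + 173) = 12 * 174 = 2088; answer 2088

2088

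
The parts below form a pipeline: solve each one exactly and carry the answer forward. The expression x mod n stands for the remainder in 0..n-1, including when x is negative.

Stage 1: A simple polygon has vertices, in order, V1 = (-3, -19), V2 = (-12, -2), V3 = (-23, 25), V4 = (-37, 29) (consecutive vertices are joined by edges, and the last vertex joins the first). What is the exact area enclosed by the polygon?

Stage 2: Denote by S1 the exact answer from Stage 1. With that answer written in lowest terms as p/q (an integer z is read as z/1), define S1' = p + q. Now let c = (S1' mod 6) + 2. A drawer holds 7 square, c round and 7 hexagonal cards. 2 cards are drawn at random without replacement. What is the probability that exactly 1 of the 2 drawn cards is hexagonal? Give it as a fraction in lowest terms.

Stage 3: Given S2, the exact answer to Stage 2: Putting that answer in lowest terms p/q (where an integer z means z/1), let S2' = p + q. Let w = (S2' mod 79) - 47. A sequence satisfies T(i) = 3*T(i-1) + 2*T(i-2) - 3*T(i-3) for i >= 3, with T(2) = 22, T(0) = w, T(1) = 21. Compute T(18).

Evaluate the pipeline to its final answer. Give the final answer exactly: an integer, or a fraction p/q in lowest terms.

11154976540

Stage 1: cross terms: (-3*-2 - -12*-19)=-222, (-12*25 - -23*-2)=-346, (-23*29 - -37*25)=258, (-37*-19 - -3*29)=790; twice the area = |480| = 480; area = 240; answer 240
Stage 2: S1 = 240; threaded value p + q = 241; c = 3; total draws C(17,2) = 136; favorable C(7,1)*C(10,1) = 70; P = 35/68; answer 35/68
Stage 3: S2 = 35/68; threaded value p + q = 103; w = -23; T(3) = 3*(22) + 2*(21) - 3*(-23) = 177; iterating: T(3)=177, T(4)=512, T(5)=1824, T(6)=5965, T(7)=20007, T(8)=66479, T(9)=221556, T(10)=737605, T(11)=2456490, T(12)=8180012, T(13)=27240201, T(14)=90711157, T(15)=302073837, T(16)=1005923222, T(17)=3349783869, T(18)=11154976540; answer 11154976540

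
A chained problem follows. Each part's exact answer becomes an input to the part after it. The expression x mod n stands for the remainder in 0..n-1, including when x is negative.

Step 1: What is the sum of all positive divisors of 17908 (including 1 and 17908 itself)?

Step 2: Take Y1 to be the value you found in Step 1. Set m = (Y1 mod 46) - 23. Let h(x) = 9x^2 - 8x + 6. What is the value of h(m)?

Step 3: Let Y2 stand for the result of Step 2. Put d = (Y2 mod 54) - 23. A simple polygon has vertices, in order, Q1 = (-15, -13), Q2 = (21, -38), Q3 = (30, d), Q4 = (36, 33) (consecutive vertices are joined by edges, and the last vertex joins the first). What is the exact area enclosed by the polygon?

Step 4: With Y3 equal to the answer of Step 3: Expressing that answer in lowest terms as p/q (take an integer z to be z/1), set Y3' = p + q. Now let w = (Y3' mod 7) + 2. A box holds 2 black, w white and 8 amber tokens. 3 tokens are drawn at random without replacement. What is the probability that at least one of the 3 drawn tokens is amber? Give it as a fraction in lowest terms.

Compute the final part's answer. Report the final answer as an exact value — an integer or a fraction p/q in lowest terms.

Step 1: 17908 = 2^2 * 11^2 * 37; sigma = (1 + 2 + 4) * (1 + 11 + 121) * (1 + 37) = 7 * 133 * 38 = 35378; answer 35378
Step 2: Y1 = 35378; m = -19; 9*(-19)^2 - 8*(-19)^1 + 6 = (3249) + (152) + (6) = 3407; answer 3407
Step 3: Y2 = 3407; d = -18; cross terms: (-15*-38 - 21*-13)=843, (21*-18 - 30*-38)=762, (30*33 - 36*-18)=1638, (36*-13 - -15*33)=27; twice the area = |3270| = 3270; area = 1635; answer 1635
Step 4: Y3 = 1635; threaded value p + q = 1636; w = 7; total draws C(17,3) = 680; complement C(9,3) = 84; favorable 680 - 84 = 596; P = 149/170; answer 149/170

149/170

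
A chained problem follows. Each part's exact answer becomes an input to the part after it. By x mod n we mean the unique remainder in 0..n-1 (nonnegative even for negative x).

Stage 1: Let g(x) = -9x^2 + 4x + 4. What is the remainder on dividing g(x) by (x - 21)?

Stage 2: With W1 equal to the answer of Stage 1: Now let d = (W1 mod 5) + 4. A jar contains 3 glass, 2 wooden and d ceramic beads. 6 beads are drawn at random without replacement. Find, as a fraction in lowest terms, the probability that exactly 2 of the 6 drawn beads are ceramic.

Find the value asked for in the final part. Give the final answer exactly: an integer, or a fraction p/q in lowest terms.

35/429

Stage 1: remainder = value at the root: -9*(21)^2 + 4*(21)^1 + 4 = (-3969) + (84) + (4) = -3881; answer -3881
Stage 2: W1 = -3881; d = 8; total draws C(13,6) = 1716; favorable C(8,2)*C(5,4) = 140; P = 35/429; answer 35/429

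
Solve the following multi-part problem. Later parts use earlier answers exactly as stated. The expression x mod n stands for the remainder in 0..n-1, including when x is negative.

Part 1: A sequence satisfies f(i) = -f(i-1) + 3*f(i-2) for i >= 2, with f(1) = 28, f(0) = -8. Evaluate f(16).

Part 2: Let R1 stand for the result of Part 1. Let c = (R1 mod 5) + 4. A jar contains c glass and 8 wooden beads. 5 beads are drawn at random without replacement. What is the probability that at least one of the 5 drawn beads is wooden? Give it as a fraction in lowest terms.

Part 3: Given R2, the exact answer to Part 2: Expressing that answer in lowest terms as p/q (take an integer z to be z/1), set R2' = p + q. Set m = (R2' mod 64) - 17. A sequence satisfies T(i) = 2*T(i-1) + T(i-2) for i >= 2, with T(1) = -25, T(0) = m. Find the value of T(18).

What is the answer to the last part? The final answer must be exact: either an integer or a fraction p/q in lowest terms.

-70878628

Part 1: f(2) = -1*(28) + 3*(-8) = -52; iterating: f(2)=-52, f(3)=136, f(4)=-292, f(5)=700, f(6)=-1576, f(7)=3676, f(8)=-8404, f(9)=19432, f(10)=-44644, f(11)=102940, f(12)=-236872, f(13)=545692, f(14)=-1256308, f(15)=2893384, f(16)=-6662308; answer -6662308
Part 2: R1 = -6662308; c = 6; total draws C(14,5) = 2002; complement C(6,5) = 6; favorable 2002 - 6 = 1996; P = 998/1001; answer 998/1001
Part 3: R2 = 998/1001; threaded value p + q = 1999; m = -2; T(2) = 2*(-25) + 1*(-2) = -52; iterating: T(2)=-52, T(3)=-129, T(4)=-310, T(5)=-749, T(6)=-1808, T(7)=-4365, T(8)=-10538, T(9)=-25441, T(10)=-61420, T(11)=-148281, T(12)=-357982, T(13)=-864245, T(14)=-2086472, T(15)=-5037189, T(16)=-12160850, T(17)=-29358889, T(18)=-70878628; answer -70878628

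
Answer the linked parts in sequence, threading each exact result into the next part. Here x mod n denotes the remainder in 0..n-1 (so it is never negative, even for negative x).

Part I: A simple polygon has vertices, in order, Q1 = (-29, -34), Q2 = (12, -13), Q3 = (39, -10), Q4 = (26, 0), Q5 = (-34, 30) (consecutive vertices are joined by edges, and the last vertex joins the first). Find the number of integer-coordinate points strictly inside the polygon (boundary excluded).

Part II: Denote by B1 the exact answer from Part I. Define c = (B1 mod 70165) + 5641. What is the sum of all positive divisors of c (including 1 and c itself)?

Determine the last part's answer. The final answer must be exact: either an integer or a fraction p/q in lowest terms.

Part I: cross terms: (-29*-13 - 12*-34)=785, (12*-10 - 39*-13)=387, (39*0 - 26*-10)=260, (26*30 - -34*0)=780, (-34*-34 - -29*30)=2026; twice the area = |4238| = 4238; area = 2119; boundary points = 1 + 3 + 1 + 30 + 1 = 36; strictly interior points = area - boundary/2 + 1 = 2102; answer 2102
Part II: B1 = 2102; c = 7743; 7743 = 3 * 29 * 89; sigma = (1 + 3) * (1 + 29) * (1 + 89) = 4 * 30 * 90 = 10800; answer 10800

10800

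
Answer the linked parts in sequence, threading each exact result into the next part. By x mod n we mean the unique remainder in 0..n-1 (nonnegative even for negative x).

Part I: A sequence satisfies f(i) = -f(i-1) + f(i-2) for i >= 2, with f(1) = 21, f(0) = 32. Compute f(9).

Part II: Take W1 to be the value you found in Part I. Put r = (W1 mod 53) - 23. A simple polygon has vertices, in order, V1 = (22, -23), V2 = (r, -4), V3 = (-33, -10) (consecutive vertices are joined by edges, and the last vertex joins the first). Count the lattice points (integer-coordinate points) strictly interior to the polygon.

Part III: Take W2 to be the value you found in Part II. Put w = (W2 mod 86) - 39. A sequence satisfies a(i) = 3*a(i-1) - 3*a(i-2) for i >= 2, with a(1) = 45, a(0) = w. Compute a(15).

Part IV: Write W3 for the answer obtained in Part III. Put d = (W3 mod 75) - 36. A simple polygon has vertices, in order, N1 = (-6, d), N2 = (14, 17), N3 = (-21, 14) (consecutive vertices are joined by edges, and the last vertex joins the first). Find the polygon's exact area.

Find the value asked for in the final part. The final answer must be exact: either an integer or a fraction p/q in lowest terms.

Part I: f(2) = -1*(21) + 1*(32) = 11; iterating: f(2)=11, f(3)=10, f(4)=1, f(5)=9, f(6)=-8, f(7)=17, f(8)=-25, f(9)=42; answer 42
Part II: W1 = 42; r = 19; cross terms: (22*-4 - 19*-23)=349, (19*-10 - -33*-4)=-322, (-33*-23 - 22*-10)=979; twice the area = |1006| = 1006; area = 503; boundary points = 1 + 2 + 1 = 4; strictly interior points = area - boundary/2 + 1 = 502; answer 502
Part III: W2 = 502; w = 33; a(2) = 3*(45) - 3*(33) = 36; iterating: a(2)=36, a(3)=-27, a(4)=-189, a(5)=-486, a(6)=-891, a(7)=-1215, a(8)=-972, a(9)=729, a(10)=5103, a(11)=13122, a(12)=24057, a(13)=32805, a(14)=26244, a(15)=-19683; answer -19683
Part IV: W3 = -19683; d = 6; cross terms: (-6*17 - 14*6)=-186, (14*14 - -21*17)=553, (-21*6 - -6*14)=-42; twice the area = |325| = 325; area = 325/2; answer 325/2

325/2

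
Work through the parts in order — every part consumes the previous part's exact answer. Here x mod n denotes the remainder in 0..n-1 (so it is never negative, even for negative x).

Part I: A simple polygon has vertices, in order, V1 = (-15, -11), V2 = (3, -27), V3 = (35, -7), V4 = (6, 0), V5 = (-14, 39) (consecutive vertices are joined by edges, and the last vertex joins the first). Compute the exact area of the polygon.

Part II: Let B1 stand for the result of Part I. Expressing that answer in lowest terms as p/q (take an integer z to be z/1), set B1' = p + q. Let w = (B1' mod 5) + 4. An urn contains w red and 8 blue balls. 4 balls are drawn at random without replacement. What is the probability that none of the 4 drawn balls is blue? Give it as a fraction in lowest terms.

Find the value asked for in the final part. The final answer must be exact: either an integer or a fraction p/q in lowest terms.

1/26

Part I: cross terms: (-15*-27 - 3*-11)=438, (3*-7 - 35*-27)=924, (35*0 - 6*-7)=42, (6*39 - -14*0)=234, (-14*-11 - -15*39)=739; twice the area = |2377| = 2377; area = 2377/2; answer 2377/2
Part II: B1 = 2377/2; threaded value p + q = 2379; w = 8; total draws C(16,4) = 1820; favorable C(8,4) = 70; P = 1/26; answer 1/26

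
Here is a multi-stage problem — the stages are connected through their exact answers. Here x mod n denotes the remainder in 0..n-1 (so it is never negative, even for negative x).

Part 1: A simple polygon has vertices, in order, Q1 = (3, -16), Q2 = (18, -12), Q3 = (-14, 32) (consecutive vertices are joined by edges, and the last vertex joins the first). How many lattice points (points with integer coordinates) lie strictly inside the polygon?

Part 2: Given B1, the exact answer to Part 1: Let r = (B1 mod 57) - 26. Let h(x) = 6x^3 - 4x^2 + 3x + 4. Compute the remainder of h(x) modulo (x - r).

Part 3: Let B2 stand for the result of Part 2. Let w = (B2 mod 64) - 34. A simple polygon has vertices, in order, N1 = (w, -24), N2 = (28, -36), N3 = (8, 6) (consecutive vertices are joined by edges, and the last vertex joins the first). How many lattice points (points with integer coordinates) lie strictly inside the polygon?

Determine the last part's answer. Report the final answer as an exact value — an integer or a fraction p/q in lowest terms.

914

Part 1: cross terms: (3*-12 - 18*-16)=252, (18*32 - -14*-12)=408, (-14*-16 - 3*32)=128; twice the area = |788| = 788; area = 394; boundary points = 1 + 4 + 1 = 6; strictly interior points = area - boundary/2 + 1 = 392; answer 392
Part 2: B1 = 392; r = 24; remainder = value at the root: 6*(24)^3 - 4*(24)^2 + 3*(24)^1 + 4 = (82944) + (-2304) + (72) + (4) = 80716; answer 80716
Part 3: B2 = 80716; w = -22; cross terms: (-22*-36 - 28*-24)=1464, (28*6 - 8*-36)=456, (8*-24 - -22*6)=-60; twice the area = |1860| = 1860; area = 930; boundary points = 2 + 2 + 30 = 34; strictly interior points = area - boundary/2 + 1 = 914; answer 914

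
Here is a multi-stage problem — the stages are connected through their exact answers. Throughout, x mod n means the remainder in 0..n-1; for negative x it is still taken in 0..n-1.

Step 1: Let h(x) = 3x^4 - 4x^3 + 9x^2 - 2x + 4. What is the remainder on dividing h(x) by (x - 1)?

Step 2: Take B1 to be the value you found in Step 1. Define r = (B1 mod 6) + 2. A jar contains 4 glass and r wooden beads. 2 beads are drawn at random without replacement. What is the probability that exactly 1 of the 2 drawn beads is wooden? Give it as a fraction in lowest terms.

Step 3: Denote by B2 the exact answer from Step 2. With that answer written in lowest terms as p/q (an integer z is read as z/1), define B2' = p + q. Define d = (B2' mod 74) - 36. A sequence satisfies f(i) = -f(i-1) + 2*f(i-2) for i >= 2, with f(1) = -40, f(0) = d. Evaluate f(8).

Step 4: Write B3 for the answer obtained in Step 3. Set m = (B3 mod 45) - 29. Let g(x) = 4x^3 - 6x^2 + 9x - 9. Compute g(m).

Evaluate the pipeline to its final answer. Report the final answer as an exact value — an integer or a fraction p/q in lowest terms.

Step 1: remainder = value at the root: 3*(1)^4 - 4*(1)^3 + 9*(1)^2 - 2*(1)^1 + 4 = (3) + (-4) + (9) + (-2) + (4) = 10; answer 10
Step 2: B1 = 10; r = 6; total draws C(10,2) = 45; favorable C(6,1)*C(4,1) = 24; P = 8/15; answer 8/15
Step 3: B2 = 8/15; threaded value p + q = 23; d = -13; f(2) = -1*(-40) + 2*(-13) = 14; iterating: f(2)=14, f(3)=-94, f(4)=122, f(5)=-310, f(6)=554, f(7)=-1174, f(8)=2282; answer 2282
Step 4: B3 = 2282; m = 3; 4*(3)^3 - 6*(3)^2 + 9*(3)^1 - 9 = (108) + (-54) + (27) + (-9) = 72; answer 72

72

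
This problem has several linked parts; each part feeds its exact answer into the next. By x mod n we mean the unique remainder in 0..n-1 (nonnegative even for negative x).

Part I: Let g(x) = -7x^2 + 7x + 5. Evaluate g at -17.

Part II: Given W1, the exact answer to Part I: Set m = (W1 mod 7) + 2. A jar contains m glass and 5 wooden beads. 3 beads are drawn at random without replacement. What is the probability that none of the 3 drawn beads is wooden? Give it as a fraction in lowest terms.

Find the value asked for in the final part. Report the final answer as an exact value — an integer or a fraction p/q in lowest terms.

7/44

Part I: -7*(-17)^2 + 7*(-17)^1 + 5 = (-2023) + (-119) + (5) = -2137; answer -2137
Part II: W1 = -2137; m = 7; total draws C(12,3) = 220; favorable C(7,3) = 35; P = 7/44; answer 7/44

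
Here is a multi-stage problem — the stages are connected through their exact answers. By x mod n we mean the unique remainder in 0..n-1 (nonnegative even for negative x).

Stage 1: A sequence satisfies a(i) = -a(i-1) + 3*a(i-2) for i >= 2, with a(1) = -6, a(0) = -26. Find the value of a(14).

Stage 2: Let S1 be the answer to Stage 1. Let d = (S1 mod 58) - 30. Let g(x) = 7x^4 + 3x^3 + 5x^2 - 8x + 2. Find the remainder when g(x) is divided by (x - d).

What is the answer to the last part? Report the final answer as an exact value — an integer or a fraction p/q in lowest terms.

3254734

Stage 1: a(2) = -1*(-6) + 3*(-26) = -72; iterating: a(2)=-72, a(3)=54, a(4)=-270, a(5)=432, a(6)=-1242, a(7)=2538, a(8)=-6264, a(9)=13878, a(10)=-32670, a(11)=74304, a(12)=-172314, a(13)=395226, a(14)=-912168; answer -912168
Stage 2: S1 = -912168; d = 26; remainder = value at the root: 7*(26)^4 + 3*(26)^3 + 5*(26)^2 - 8*(26)^1 + 2 = (3198832) + (52728) + (3380) + (-208) + (2) = 3254734; answer 3254734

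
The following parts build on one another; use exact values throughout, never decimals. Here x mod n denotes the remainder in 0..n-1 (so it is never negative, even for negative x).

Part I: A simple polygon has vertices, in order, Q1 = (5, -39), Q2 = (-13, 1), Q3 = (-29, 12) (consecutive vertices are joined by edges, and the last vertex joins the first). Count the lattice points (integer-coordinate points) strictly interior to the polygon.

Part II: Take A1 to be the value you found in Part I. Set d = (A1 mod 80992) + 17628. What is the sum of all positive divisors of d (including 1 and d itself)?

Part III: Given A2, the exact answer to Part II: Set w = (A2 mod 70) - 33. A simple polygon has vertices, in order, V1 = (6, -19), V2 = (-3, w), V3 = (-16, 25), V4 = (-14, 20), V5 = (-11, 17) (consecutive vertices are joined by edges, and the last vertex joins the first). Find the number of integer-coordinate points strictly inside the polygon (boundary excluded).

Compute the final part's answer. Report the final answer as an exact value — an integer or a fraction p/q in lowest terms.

209

Part I: cross terms: (5*1 - -13*-39)=-502, (-13*12 - -29*1)=-127, (-29*-39 - 5*12)=1071; twice the area = |442| = 442; area = 221; boundary points = 2 + 1 + 17 = 20; strictly interior points = area - boundary/2 + 1 = 212; answer 212
Part II: A1 = 212; d = 17840; 17840 = 2^4 * 5 * 223; sigma = (1 + 2 + 4 + 8 + 16) * (1 + 5) * (1 + 223) = 31 * 6 * 224 = 41664; answer 41664
Part III: A2 = 41664; w = -19; cross terms: (6*-19 - -3*-19)=-171, (-3*25 - -16*-19)=-379, (-16*20 - -14*25)=30, (-14*17 - -11*20)=-18, (-11*-19 - 6*17)=107; twice the area = |-431| = 431; area = 431/2; boundary points = 9 + 1 + 1 + 3 + 1 = 15; strictly interior points = area - boundary/2 + 1 = 209; answer 209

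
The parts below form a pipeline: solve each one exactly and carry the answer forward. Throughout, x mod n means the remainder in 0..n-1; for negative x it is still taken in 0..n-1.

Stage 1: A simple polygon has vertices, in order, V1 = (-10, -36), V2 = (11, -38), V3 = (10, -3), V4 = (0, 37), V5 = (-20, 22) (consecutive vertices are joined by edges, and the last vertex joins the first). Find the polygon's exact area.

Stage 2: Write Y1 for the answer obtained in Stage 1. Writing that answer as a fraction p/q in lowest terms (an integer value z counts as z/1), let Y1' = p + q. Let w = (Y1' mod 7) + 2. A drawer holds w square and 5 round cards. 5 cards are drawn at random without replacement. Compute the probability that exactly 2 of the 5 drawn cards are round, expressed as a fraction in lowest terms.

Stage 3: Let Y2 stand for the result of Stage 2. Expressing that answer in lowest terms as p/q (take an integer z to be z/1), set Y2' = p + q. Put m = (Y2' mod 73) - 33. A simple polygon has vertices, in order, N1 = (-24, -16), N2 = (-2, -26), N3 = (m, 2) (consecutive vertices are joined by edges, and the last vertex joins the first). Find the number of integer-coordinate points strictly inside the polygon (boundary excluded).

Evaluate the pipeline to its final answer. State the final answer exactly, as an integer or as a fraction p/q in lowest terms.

Stage 1: cross terms: (-10*-38 - 11*-36)=776, (11*-3 - 10*-38)=347, (10*37 - 0*-3)=370, (0*22 - -20*37)=740, (-20*-36 - -10*22)=940; twice the area = |3173| = 3173; area = 3173/2; answer 3173/2
Stage 2: Y1 = 3173/2; threaded value p + q = 3175; w = 6; total draws C(11,5) = 462; favorable C(5,2)*C(6,3) = 200; P = 100/231; answer 100/231
Stage 3: Y2 = 100/231; threaded value p + q = 331; m = 6; cross terms: (-24*-26 - -2*-16)=592, (-2*2 - 6*-26)=152, (6*-16 - -24*2)=-48; twice the area = |696| = 696; area = 348; boundary points = 2 + 4 + 6 = 12; strictly interior points = area - boundary/2 + 1 = 343; answer 343

343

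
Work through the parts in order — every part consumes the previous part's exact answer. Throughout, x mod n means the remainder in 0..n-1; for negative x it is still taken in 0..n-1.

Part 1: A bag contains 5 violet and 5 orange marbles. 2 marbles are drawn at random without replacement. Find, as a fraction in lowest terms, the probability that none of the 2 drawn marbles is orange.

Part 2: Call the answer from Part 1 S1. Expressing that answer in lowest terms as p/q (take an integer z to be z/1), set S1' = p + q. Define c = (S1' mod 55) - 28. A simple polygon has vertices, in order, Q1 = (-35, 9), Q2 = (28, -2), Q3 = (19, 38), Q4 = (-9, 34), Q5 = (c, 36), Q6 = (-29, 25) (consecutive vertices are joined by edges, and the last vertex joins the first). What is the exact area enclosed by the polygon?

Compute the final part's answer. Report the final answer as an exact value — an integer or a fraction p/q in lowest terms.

Part 1: total draws C(10,2) = 45; favorable C(5,2) = 10; P = 2/9; answer 2/9
Part 2: S1 = 2/9; threaded value p + q = 11; c = -17; cross terms: (-35*-2 - 28*9)=-182, (28*38 - 19*-2)=1102, (19*34 - -9*38)=988, (-9*36 - -17*34)=254, (-17*25 - -29*36)=619, (-29*9 - -35*25)=614; twice the area = |3395| = 3395; area = 3395/2; answer 3395/2

3395/2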